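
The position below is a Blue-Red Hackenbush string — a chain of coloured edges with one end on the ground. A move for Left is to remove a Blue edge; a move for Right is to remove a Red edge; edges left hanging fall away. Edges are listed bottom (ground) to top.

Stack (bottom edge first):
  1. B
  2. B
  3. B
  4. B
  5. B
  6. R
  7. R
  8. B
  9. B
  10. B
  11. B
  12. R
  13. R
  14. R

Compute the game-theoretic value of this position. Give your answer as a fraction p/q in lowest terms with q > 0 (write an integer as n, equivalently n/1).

2289/512

G_1 [B]  L=[0]  R=[—]  → 1
G_2 [BB]  L=[0; 1]  R=[—]  → 2
G_3 [BBB]  L=[0; 1; 2]  R=[—]  → 3
G_4 [BBBB]  L=[0; 1; 2; 3]  R=[—]  → 4
G_5 [BBBBB]  L=[0; 1; 2; 3; 4]  R=[—]  → 5
G_6 [BBBBBR]  L=[0; 1; 2; 3; 4]  R=[5]  → 9/2
G_7 [BBBBBRR]  L=[0; 1; 2; 3; 4]  R=[9/2; 5]  → 17/4
G_8 [BBBBBRRB]  L=[0; 1; 2; 3; 4; 17/4]  R=[9/2; 5]  → 35/8
G_9 [BBBBBRRBB]  L=[0; 1; 2; 3; 4; 17/4; 35/8]  R=[9/2; 5]  → 71/16
G_10 [BBBBBRRBBB]  L=[0; 1; 2; 3; 4; 17/4; 35/8; 71/16]  R=[9/2; 5]  → 143/32
G_11 [BBBBBRRBBBB]  L=[0; 1; 2; 3; 4; 17/4; 35/8; 71/16; 143/32]  R=[9/2; 5]  → 287/64
G_12 [BBBBBRRBBBBR]  L=[0; 1; 2; 3; 4; 17/4; 35/8; 71/16; 143/32]  R=[287/64; 9/2; 5]  → 573/128
G_13 [BBBBBRRBBBBRR]  L=[0; 1; 2; 3; 4; 17/4; 35/8; 71/16; 143/32]  R=[573/128; 287/64; 9/2; 5]  → 1145/256
G_14 [BBBBBRRBBBBRRR]  L=[0; 1; 2; 3; 4; 17/4; 35/8; 71/16; 143/32]  R=[1145/256; 573/128; 287/64; 9/2; 5]  → 2289/512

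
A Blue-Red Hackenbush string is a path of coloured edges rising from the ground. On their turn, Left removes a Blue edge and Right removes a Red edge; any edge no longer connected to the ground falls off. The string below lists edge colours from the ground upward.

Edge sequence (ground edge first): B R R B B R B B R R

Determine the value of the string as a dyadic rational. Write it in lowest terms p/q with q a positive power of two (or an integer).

Build G(s[:k]) for k = 1..10, string s = B R R B B R B B R R.
G_1 [B]  L=[0]  R=[(no moves)]  => 1
G_2 [BR]  L=[0]  R=[1]  => 1/2
G_3 [BRR]  L=[0]  R=[1/2 1]  => 1/4
G_4 [BRRB]  L=[0 1/4]  R=[1/2 1]  => 3/8
G_5 [BRRBB]  L=[0 1/4 3/8]  R=[1/2 1]  => 7/16
G_6 [BRRBBR]  L=[0 1/4 3/8]  R=[7/16 1/2 1]  => 13/32
G_7 [BRRBBRB]  L=[0 1/4 3/8 13/32]  R=[7/16 1/2 1]  => 27/64
G_8 [BRRBBRBB]  L=[0 1/4 3/8 13/32 27/64]  R=[7/16 1/2 1]  => 55/128
G_9 [BRRBBRBBR]  L=[0 1/4 3/8 13/32 27/64]  R=[55/128 7/16 1/2 1]  => 109/256
G_10 [BRRBBRBBRR]  L=[0 1/4 3/8 13/32 27/64]  R=[109/256 55/128 7/16 1/2 1]  => 217/512

217/512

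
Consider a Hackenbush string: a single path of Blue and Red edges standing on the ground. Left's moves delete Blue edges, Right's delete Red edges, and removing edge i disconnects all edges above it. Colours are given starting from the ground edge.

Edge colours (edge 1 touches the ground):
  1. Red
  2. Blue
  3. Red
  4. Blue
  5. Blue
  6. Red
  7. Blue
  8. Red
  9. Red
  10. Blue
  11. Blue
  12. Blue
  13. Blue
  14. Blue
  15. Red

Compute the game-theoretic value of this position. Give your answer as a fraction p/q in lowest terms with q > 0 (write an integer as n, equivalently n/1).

g_1 [R]  L=[—]  R=[0]  gives -1
g_2 [RB]  L=[-1]  R=[0]  gives -1/2
g_3 [RBR]  L=[-1]  R=[-1/2, 0]  gives -3/4
g_4 [RBRB]  L=[-1, -3/4]  R=[-1/2, 0]  gives -5/8
g_5 [RBRBB]  L=[-1, -3/4, -5/8]  R=[-1/2, 0]  gives -9/16
g_6 [RBRBBR]  L=[-1, -3/4, -5/8]  R=[-9/16, -1/2, 0]  gives -19/32
g_7 [RBRBBRB]  L=[-1, -3/4, -5/8, -19/32]  R=[-9/16, -1/2, 0]  gives -37/64
g_8 [RBRBBRBR]  L=[-1, -3/4, -5/8, -19/32]  R=[-37/64, -9/16, -1/2, 0]  gives -75/128
g_9 [RBRBBRBRR]  L=[-1, -3/4, -5/8, -19/32]  R=[-75/128, -37/64, -9/16, -1/2, 0]  gives -151/256
g_10 [RBRBBRBRRB]  L=[-1, -3/4, -5/8, -19/32, -151/256]  R=[-75/128, -37/64, -9/16, -1/2, 0]  gives -301/512
g_11 [RBRBBRBRRBB]  L=[-1, -3/4, -5/8, -19/32, -151/256, -301/512]  R=[-75/128, -37/64, -9/16, -1/2, 0]  gives -601/1024
g_12 [RBRBBRBRRBBB]  L=[-1, -3/4, -5/8, -19/32, -151/256, -301/512, -601/1024]  R=[-75/128, -37/64, -9/16, -1/2, 0]  gives -1201/2048
g_13 [RBRBBRBRRBBBB]  L=[-1, -3/4, -5/8, -19/32, -151/256, -301/512, -601/1024, -1201/2048]  R=[-75/128, -37/64, -9/16, -1/2, 0]  gives -2401/4096
g_14 [RBRBBRBRRBBBBB]  L=[-1, -3/4, -5/8, -19/32, -151/256, -301/512, -601/1024, -1201/2048, -2401/4096]  R=[-75/128, -37/64, -9/16, -1/2, 0]  gives -4801/8192
g_15 [RBRBBRBRRBBBBBR]  L=[-1, -3/4, -5/8, -19/32, -151/256, -301/512, -601/1024, -1201/2048, -2401/4096]  R=[-4801/8192, -75/128, -37/64, -9/16, -1/2, 0]  gives -9603/16384

-9603/16384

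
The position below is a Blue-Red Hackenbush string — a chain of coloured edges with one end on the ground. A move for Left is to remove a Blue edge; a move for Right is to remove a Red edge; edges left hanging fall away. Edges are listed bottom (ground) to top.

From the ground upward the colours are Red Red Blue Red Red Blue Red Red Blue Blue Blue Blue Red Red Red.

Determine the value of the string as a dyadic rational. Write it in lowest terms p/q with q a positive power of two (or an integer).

-15119/8192

G(R) = { none | 0 } ⇒ -1
G(RR) = { none | -1,0 } ⇒ -2
G(RRB) = { -2 | -1,0 } ⇒ -3/2
G(RRBR) = { -2 | -3/2,-1,0 } ⇒ -7/4
G(RRBRR) = { -2 | -7/4,-3/2,-1,0 } ⇒ -15/8
G(RRBRRB) = { -2,-15/8 | -7/4,-3/2,-1,0 } ⇒ -29/16
G(RRBRRBR) = { -2,-15/8 | -29/16,-7/4,-3/2,-1,0 } ⇒ -59/32
G(RRBRRBRR) = { -2,-15/8 | -59/32,-29/16,-7/4,-3/2,-1,0 } ⇒ -119/64
G(RRBRRBRRB) = { -2,-15/8,-119/64 | -59/32,-29/16,-7/4,-3/2,-1,0 } ⇒ -237/128
G(RRBRRBRRBB) = { -2,-15/8,-119/64,-237/128 | -59/32,-29/16,-7/4,-3/2,-1,0 } ⇒ -473/256
G(RRBRRBRRBBB) = { -2,-15/8,-119/64,-237/128,-473/256 | -59/32,-29/16,-7/4,-3/2,-1,0 } ⇒ -945/512
G(RRBRRBRRBBBB) = { -2,-15/8,-119/64,-237/128,-473/256,-945/512 | -59/32,-29/16,-7/4,-3/2,-1,0 } ⇒ -1889/1024
G(RRBRRBRRBBBBR) = { -2,-15/8,-119/64,-237/128,-473/256,-945/512 | -1889/1024,-59/32,-29/16,-7/4,-3/2,-1,0 } ⇒ -3779/2048
G(RRBRRBRRBBBBRR) = { -2,-15/8,-119/64,-237/128,-473/256,-945/512 | -3779/2048,-1889/1024,-59/32,-29/16,-7/4,-3/2,-1,0 } ⇒ -7559/4096
G(RRBRRBRRBBBBRRR) = { -2,-15/8,-119/64,-237/128,-473/256,-945/512 | -7559/4096,-3779/2048,-1889/1024,-59/32,-29/16,-7/4,-3/2,-1,0 } ⇒ -15119/8192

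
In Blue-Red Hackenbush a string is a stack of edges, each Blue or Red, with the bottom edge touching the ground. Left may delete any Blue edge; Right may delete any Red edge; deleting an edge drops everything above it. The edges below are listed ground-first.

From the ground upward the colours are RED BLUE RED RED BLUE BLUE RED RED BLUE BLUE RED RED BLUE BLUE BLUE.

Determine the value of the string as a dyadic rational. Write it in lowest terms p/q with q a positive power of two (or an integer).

-13105/16384

step 1: add RED to get R; options L={ — } R={ 0 } => -1
step 2: add BLUE to get RB; options L={ -1 } R={ 0 } => -1/2
step 3: add RED to get RBR; options L={ -1 } R={ -1/2, 0 } => -3/4
step 4: add RED to get RBRR; options L={ -1 } R={ -3/4, -1/2, 0 } => -7/8
step 5: add BLUE to get RBRRB; options L={ -1, -7/8 } R={ -3/4, -1/2, 0 } => -13/16
step 6: add BLUE to get RBRRBB; options L={ -1, -7/8, -13/16 } R={ -3/4, -1/2, 0 } => -25/32
step 7: add RED to get RBRRBBR; options L={ -1, -7/8, -13/16 } R={ -25/32, -3/4, -1/2, 0 } => -51/64
step 8: add RED to get RBRRBBRR; options L={ -1, -7/8, -13/16 } R={ -51/64, -25/32, -3/4, -1/2, 0 } => -103/128
step 9: add BLUE to get RBRRBBRRB; options L={ -1, -7/8, -13/16, -103/128 } R={ -51/64, -25/32, -3/4, -1/2, 0 } => -205/256
step 10: add BLUE to get RBRRBBRRBB; options L={ -1, -7/8, -13/16, -103/128, -205/256 } R={ -51/64, -25/32, -3/4, -1/2, 0 } => -409/512
step 11: add RED to get RBRRBBRRBBR; options L={ -1, -7/8, -13/16, -103/128, -205/256 } R={ -409/512, -51/64, -25/32, -3/4, -1/2, 0 } => -819/1024
step 12: add RED to get RBRRBBRRBBRR; options L={ -1, -7/8, -13/16, -103/128, -205/256 } R={ -819/1024, -409/512, -51/64, -25/32, -3/4, -1/2, 0 } => -1639/2048
step 13: add BLUE to get RBRRBBRRBBRRB; options L={ -1, -7/8, -13/16, -103/128, -205/256, -1639/2048 } R={ -819/1024, -409/512, -51/64, -25/32, -3/4, -1/2, 0 } => -3277/4096
step 14: add BLUE to get RBRRBBRRBBRRBB; options L={ -1, -7/8, -13/16, -103/128, -205/256, -1639/2048, -3277/4096 } R={ -819/1024, -409/512, -51/64, -25/32, -3/4, -1/2, 0 } => -6553/8192
step 15: add BLUE to get RBRRBBRRBBRRBBB; options L={ -1, -7/8, -13/16, -103/128, -205/256, -1639/2048, -3277/4096, -6553/8192 } R={ -819/1024, -409/512, -51/64, -25/32, -3/4, -1/2, 0 } => -13105/16384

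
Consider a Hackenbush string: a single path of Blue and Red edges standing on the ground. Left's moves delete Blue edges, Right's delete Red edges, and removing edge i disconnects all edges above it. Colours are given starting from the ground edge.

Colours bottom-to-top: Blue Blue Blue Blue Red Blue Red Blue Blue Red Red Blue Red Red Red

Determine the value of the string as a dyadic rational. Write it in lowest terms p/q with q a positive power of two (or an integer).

7569/2048

B: Left { 0 }, Right { (no moves) } → simplest 1
BB: Left { 0 1 }, Right { (no moves) } → simplest 2
BBB: Left { 0 1 2 }, Right { (no moves) } → simplest 3
BBBB: Left { 0 1 2 3 }, Right { (no moves) } → simplest 4
BBBBR: Left { 0 1 2 3 }, Right { 4 } → simplest 7/2
BBBBRB: Left { 0 1 2 3 7/2 }, Right { 4 } → simplest 15/4
BBBBRBR: Left { 0 1 2 3 7/2 }, Right { 15/4 4 } → simplest 29/8
BBBBRBRB: Left { 0 1 2 3 7/2 29/8 }, Right { 15/4 4 } → simplest 59/16
BBBBRBRBB: Left { 0 1 2 3 7/2 29/8 59/16 }, Right { 15/4 4 } → simplest 119/32
BBBBRBRBBR: Left { 0 1 2 3 7/2 29/8 59/16 }, Right { 119/32 15/4 4 } → simplest 237/64
BBBBRBRBBRR: Left { 0 1 2 3 7/2 29/8 59/16 }, Right { 237/64 119/32 15/4 4 } → simplest 473/128
BBBBRBRBBRRB: Left { 0 1 2 3 7/2 29/8 59/16 473/128 }, Right { 237/64 119/32 15/4 4 } → simplest 947/256
BBBBRBRBBRRBR: Left { 0 1 2 3 7/2 29/8 59/16 473/128 }, Right { 947/256 237/64 119/32 15/4 4 } → simplest 1893/512
BBBBRBRBBRRBRR: Left { 0 1 2 3 7/2 29/8 59/16 473/128 }, Right { 1893/512 947/256 237/64 119/32 15/4 4 } → simplest 3785/1024
BBBBRBRBBRRBRRR: Left { 0 1 2 3 7/2 29/8 59/16 473/128 }, Right { 3785/1024 1893/512 947/256 237/64 119/32 15/4 4 } → simplest 7569/2048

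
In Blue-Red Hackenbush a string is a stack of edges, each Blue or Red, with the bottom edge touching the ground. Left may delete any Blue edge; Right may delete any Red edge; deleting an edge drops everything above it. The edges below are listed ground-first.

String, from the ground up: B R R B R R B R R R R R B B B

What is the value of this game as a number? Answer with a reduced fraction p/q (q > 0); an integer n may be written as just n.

4623/16384

Recurse on prefixes of the 15-edge string B R R B R R B R R R R R B B B:
val(B) = { 0 | ∅ } — 1
val(BR) = { 0 | 1 } — 1/2
val(BRR) = { 0 | 1/2,1 } — 1/4
val(BRRB) = { 0,1/4 | 1/2,1 } — 3/8
val(BRRBR) = { 0,1/4 | 3/8,1/2,1 } — 5/16
val(BRRBRR) = { 0,1/4 | 5/16,3/8,1/2,1 } — 9/32
val(BRRBRRB) = { 0,1/4,9/32 | 5/16,3/8,1/2,1 } — 19/64
val(BRRBRRBR) = { 0,1/4,9/32 | 19/64,5/16,3/8,1/2,1 } — 37/128
val(BRRBRRBRR) = { 0,1/4,9/32 | 37/128,19/64,5/16,3/8,1/2,1 } — 73/256
val(BRRBRRBRRR) = { 0,1/4,9/32 | 73/256,37/128,19/64,5/16,3/8,1/2,1 } — 145/512
val(BRRBRRBRRRR) = { 0,1/4,9/32 | 145/512,73/256,37/128,19/64,5/16,3/8,1/2,1 } — 289/1024
val(BRRBRRBRRRRR) = { 0,1/4,9/32 | 289/1024,145/512,73/256,37/128,19/64,5/16,3/8,1/2,1 } — 577/2048
val(BRRBRRBRRRRRB) = { 0,1/4,9/32,577/2048 | 289/1024,145/512,73/256,37/128,19/64,5/16,3/8,1/2,1 } — 1155/4096
val(BRRBRRBRRRRRBB) = { 0,1/4,9/32,577/2048,1155/4096 | 289/1024,145/512,73/256,37/128,19/64,5/16,3/8,1/2,1 } — 2311/8192
val(BRRBRRBRRRRRBBB) = { 0,1/4,9/32,577/2048,1155/4096,2311/8192 | 289/1024,145/512,73/256,37/128,19/64,5/16,3/8,1/2,1 } — 4623/16384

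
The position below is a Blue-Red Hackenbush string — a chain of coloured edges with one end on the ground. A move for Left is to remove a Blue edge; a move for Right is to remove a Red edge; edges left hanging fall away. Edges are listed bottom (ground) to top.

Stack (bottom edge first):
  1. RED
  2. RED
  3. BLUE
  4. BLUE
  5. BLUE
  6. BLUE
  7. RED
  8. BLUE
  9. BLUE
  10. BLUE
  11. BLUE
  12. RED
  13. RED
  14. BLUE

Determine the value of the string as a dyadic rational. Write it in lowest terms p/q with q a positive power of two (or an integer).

edge 1 of 14 (RED): { (no moves) | 0 } gives -1
edge 2 of 14 (RED): { (no moves) | -1, 0 } gives -2
edge 3 of 14 (BLUE): { -2 | -1, 0 } gives -3/2
edge 4 of 14 (BLUE): { -2, -3/2 | -1, 0 } gives -5/4
edge 5 of 14 (BLUE): { -2, -3/2, -5/4 | -1, 0 } gives -9/8
edge 6 of 14 (BLUE): { -2, -3/2, -5/4, -9/8 | -1, 0 } gives -17/16
edge 7 of 14 (RED): { -2, -3/2, -5/4, -9/8 | -17/16, -1, 0 } gives -35/32
edge 8 of 14 (BLUE): { -2, -3/2, -5/4, -9/8, -35/32 | -17/16, -1, 0 } gives -69/64
edge 9 of 14 (BLUE): { -2, -3/2, -5/4, -9/8, -35/32, -69/64 | -17/16, -1, 0 } gives -137/128
edge 10 of 14 (BLUE): { -2, -3/2, -5/4, -9/8, -35/32, -69/64, -137/128 | -17/16, -1, 0 } gives -273/256
edge 11 of 14 (BLUE): { -2, -3/2, -5/4, -9/8, -35/32, -69/64, -137/128, -273/256 | -17/16, -1, 0 } gives -545/512
edge 12 of 14 (RED): { -2, -3/2, -5/4, -9/8, -35/32, -69/64, -137/128, -273/256 | -545/512, -17/16, -1, 0 } gives -1091/1024
edge 13 of 14 (RED): { -2, -3/2, -5/4, -9/8, -35/32, -69/64, -137/128, -273/256 | -1091/1024, -545/512, -17/16, -1, 0 } gives -2183/2048
edge 14 of 14 (BLUE): { -2, -3/2, -5/4, -9/8, -35/32, -69/64, -137/128, -273/256, -2183/2048 | -1091/1024, -545/512, -17/16, -1, 0 } gives -4365/4096

-4365/4096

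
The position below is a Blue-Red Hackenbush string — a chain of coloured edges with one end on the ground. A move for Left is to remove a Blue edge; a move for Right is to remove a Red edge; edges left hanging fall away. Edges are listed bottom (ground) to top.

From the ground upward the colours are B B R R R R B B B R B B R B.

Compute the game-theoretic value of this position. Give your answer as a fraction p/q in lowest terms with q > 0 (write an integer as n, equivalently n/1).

Prefix values for B B R R R R B B B R B B R B via {L|R} + simplicity:
step 1: add B to get B; options L={ 0 } R={ (no moves) } — 1
step 2: add B to get BB; options L={ 0, 1 } R={ (no moves) } — 2
step 3: add R to get BBR; options L={ 0, 1 } R={ 2 } — 3/2
step 4: add R to get BBRR; options L={ 0, 1 } R={ 3/2, 2 } — 5/4
step 5: add R to get BBRRR; options L={ 0, 1 } R={ 5/4, 3/2, 2 } — 9/8
step 6: add R to get BBRRRR; options L={ 0, 1 } R={ 9/8, 5/4, 3/2, 2 } — 17/16
step 7: add B to get BBRRRRB; options L={ 0, 1, 17/16 } R={ 9/8, 5/4, 3/2, 2 } — 35/32
step 8: add B to get BBRRRRBB; options L={ 0, 1, 17/16, 35/32 } R={ 9/8, 5/4, 3/2, 2 } — 71/64
step 9: add B to get BBRRRRBBB; options L={ 0, 1, 17/16, 35/32, 71/64 } R={ 9/8, 5/4, 3/2, 2 } — 143/128
step 10: add R to get BBRRRRBBBR; options L={ 0, 1, 17/16, 35/32, 71/64 } R={ 143/128, 9/8, 5/4, 3/2, 2 } — 285/256
step 11: add B to get BBRRRRBBBRB; options L={ 0, 1, 17/16, 35/32, 71/64, 285/256 } R={ 143/128, 9/8, 5/4, 3/2, 2 } — 571/512
step 12: add B to get BBRRRRBBBRBB; options L={ 0, 1, 17/16, 35/32, 71/64, 285/256, 571/512 } R={ 143/128, 9/8, 5/4, 3/2, 2 } — 1143/1024
step 13: add R to get BBRRRRBBBRBBR; options L={ 0, 1, 17/16, 35/32, 71/64, 285/256, 571/512 } R={ 1143/1024, 143/128, 9/8, 5/4, 3/2, 2 } — 2285/2048
step 14: add B to get BBRRRRBBBRBBRB; options L={ 0, 1, 17/16, 35/32, 71/64, 285/256, 571/512, 2285/2048 } R={ 1143/1024, 143/128, 9/8, 5/4, 3/2, 2 } — 4571/4096

4571/4096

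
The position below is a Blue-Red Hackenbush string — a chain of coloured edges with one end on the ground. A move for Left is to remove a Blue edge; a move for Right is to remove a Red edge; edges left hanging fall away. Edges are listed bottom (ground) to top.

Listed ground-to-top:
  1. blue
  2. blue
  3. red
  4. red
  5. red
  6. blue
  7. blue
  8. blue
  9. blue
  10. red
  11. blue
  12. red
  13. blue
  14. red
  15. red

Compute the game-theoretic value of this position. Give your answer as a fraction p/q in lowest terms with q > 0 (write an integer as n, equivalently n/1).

Prefix values for blue blue red red red blue blue blue blue red blue red blue red red via {L|R} + simplicity:
G(b) = { 0 |  } gives 1
G(bb) = { 0, 1 |  } gives 2
G(bbr) = { 0, 1 | 2 } gives 3/2
G(bbrr) = { 0, 1 | 3/2, 2 } gives 5/4
G(bbrrr) = { 0, 1 | 5/4, 3/2, 2 } gives 9/8
G(bbrrrb) = { 0, 1, 9/8 | 5/4, 3/2, 2 } gives 19/16
G(bbrrrbb) = { 0, 1, 9/8, 19/16 | 5/4, 3/2, 2 } gives 39/32
G(bbrrrbbb) = { 0, 1, 9/8, 19/16, 39/32 | 5/4, 3/2, 2 } gives 79/64
G(bbrrrbbbb) = { 0, 1, 9/8, 19/16, 39/32, 79/64 | 5/4, 3/2, 2 } gives 159/128
G(bbrrrbbbbr) = { 0, 1, 9/8, 19/16, 39/32, 79/64 | 159/128, 5/4, 3/2, 2 } gives 317/256
G(bbrrrbbbbrb) = { 0, 1, 9/8, 19/16, 39/32, 79/64, 317/256 | 159/128, 5/4, 3/2, 2 } gives 635/512
G(bbrrrbbbbrbr) = { 0, 1, 9/8, 19/16, 39/32, 79/64, 317/256 | 635/512, 159/128, 5/4, 3/2, 2 } gives 1269/1024
G(bbrrrbbbbrbrb) = { 0, 1, 9/8, 19/16, 39/32, 79/64, 317/256, 1269/1024 | 635/512, 159/128, 5/4, 3/2, 2 } gives 2539/2048
G(bbrrrbbbbrbrbr) = { 0, 1, 9/8, 19/16, 39/32, 79/64, 317/256, 1269/1024 | 2539/2048, 635/512, 159/128, 5/4, 3/2, 2 } gives 5077/4096
G(bbrrrbbbbrbrbrr) = { 0, 1, 9/8, 19/16, 39/32, 79/64, 317/256, 1269/1024 | 5077/4096, 2539/2048, 635/512, 159/128, 5/4, 3/2, 2 } gives 10153/8192

10153/8192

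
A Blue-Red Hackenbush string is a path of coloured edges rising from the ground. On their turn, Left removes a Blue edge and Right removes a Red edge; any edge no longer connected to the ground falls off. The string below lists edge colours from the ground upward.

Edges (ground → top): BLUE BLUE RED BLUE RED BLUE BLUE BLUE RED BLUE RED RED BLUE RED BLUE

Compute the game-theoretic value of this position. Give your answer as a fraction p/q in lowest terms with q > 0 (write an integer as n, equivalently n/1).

Recurse on prefixes of the 15-edge string BLUE BLUE RED BLUE RED BLUE BLUE BLUE RED BLUE RED RED BLUE RED BLUE:
G(B) = { 0 | none } → 1
G(BB) = { 0 1 | none } → 2
G(BBR) = { 0 1 | 2 } → 3/2
G(BBRB) = { 0 1 3/2 | 2 } → 7/4
G(BBRBR) = { 0 1 3/2 | 7/4 2 } → 13/8
G(BBRBRB) = { 0 1 3/2 13/8 | 7/4 2 } → 27/16
G(BBRBRBB) = { 0 1 3/2 13/8 27/16 | 7/4 2 } → 55/32
G(BBRBRBBB) = { 0 1 3/2 13/8 27/16 55/32 | 7/4 2 } → 111/64
G(BBRBRBBBR) = { 0 1 3/2 13/8 27/16 55/32 | 111/64 7/4 2 } → 221/128
G(BBRBRBBBRB) = { 0 1 3/2 13/8 27/16 55/32 221/128 | 111/64 7/4 2 } → 443/256
G(BBRBRBBBRBR) = { 0 1 3/2 13/8 27/16 55/32 221/128 | 443/256 111/64 7/4 2 } → 885/512
G(BBRBRBBBRBRR) = { 0 1 3/2 13/8 27/16 55/32 221/128 | 885/512 443/256 111/64 7/4 2 } → 1769/1024
G(BBRBRBBBRBRRB) = { 0 1 3/2 13/8 27/16 55/32 221/128 1769/1024 | 885/512 443/256 111/64 7/4 2 } → 3539/2048
G(BBRBRBBBRBRRBR) = { 0 1 3/2 13/8 27/16 55/32 221/128 1769/1024 | 3539/2048 885/512 443/256 111/64 7/4 2 } → 7077/4096
G(BBRBRBBBRBRRBRB) = { 0 1 3/2 13/8 27/16 55/32 221/128 1769/1024 7077/4096 | 3539/2048 885/512 443/256 111/64 7/4 2 } → 14155/8192

14155/8192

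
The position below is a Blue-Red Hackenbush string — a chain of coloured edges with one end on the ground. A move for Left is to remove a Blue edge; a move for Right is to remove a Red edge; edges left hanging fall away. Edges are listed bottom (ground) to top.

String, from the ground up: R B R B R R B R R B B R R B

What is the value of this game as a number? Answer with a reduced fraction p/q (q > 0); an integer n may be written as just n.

edge 1 of 14 (R): { ∅ | 0 } — -1
edge 2 of 14 (B): { -1 | 0 } — -1/2
edge 3 of 14 (R): { -1 | -1/2, 0 } — -3/4
edge 4 of 14 (B): { -1, -3/4 | -1/2, 0 } — -5/8
edge 5 of 14 (R): { -1, -3/4 | -5/8, -1/2, 0 } — -11/16
edge 6 of 14 (R): { -1, -3/4 | -11/16, -5/8, -1/2, 0 } — -23/32
edge 7 of 14 (B): { -1, -3/4, -23/32 | -11/16, -5/8, -1/2, 0 } — -45/64
edge 8 of 14 (R): { -1, -3/4, -23/32 | -45/64, -11/16, -5/8, -1/2, 0 } — -91/128
edge 9 of 14 (R): { -1, -3/4, -23/32 | -91/128, -45/64, -11/16, -5/8, -1/2, 0 } — -183/256
edge 10 of 14 (B): { -1, -3/4, -23/32, -183/256 | -91/128, -45/64, -11/16, -5/8, -1/2, 0 } — -365/512
edge 11 of 14 (B): { -1, -3/4, -23/32, -183/256, -365/512 | -91/128, -45/64, -11/16, -5/8, -1/2, 0 } — -729/1024
edge 12 of 14 (R): { -1, -3/4, -23/32, -183/256, -365/512 | -729/1024, -91/128, -45/64, -11/16, -5/8, -1/2, 0 } — -1459/2048
edge 13 of 14 (R): { -1, -3/4, -23/32, -183/256, -365/512 | -1459/2048, -729/1024, -91/128, -45/64, -11/16, -5/8, -1/2, 0 } — -2919/4096
edge 14 of 14 (B): { -1, -3/4, -23/32, -183/256, -365/512, -2919/4096 | -1459/2048, -729/1024, -91/128, -45/64, -11/16, -5/8, -1/2, 0 } — -5837/8192

-5837/8192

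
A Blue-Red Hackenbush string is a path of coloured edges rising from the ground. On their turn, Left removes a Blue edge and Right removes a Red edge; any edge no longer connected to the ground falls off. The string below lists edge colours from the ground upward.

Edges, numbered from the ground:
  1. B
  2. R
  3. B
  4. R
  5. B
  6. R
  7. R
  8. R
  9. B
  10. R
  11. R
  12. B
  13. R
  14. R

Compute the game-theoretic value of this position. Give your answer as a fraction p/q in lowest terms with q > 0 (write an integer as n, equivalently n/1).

value(B) = { 0 | · } ⇒ 1
value(BR) = { 0 | 1 } ⇒ 1/2
value(BRB) = { 0; 1/2 | 1 } ⇒ 3/4
value(BRBR) = { 0; 1/2 | 3/4; 1 } ⇒ 5/8
value(BRBRB) = { 0; 1/2; 5/8 | 3/4; 1 } ⇒ 11/16
value(BRBRBR) = { 0; 1/2; 5/8 | 11/16; 3/4; 1 } ⇒ 21/32
value(BRBRBRR) = { 0; 1/2; 5/8 | 21/32; 11/16; 3/4; 1 } ⇒ 41/64
value(BRBRBRRR) = { 0; 1/2; 5/8 | 41/64; 21/32; 11/16; 3/4; 1 } ⇒ 81/128
value(BRBRBRRRB) = { 0; 1/2; 5/8; 81/128 | 41/64; 21/32; 11/16; 3/4; 1 } ⇒ 163/256
value(BRBRBRRRBR) = { 0; 1/2; 5/8; 81/128 | 163/256; 41/64; 21/32; 11/16; 3/4; 1 } ⇒ 325/512
value(BRBRBRRRBRR) = { 0; 1/2; 5/8; 81/128 | 325/512; 163/256; 41/64; 21/32; 11/16; 3/4; 1 } ⇒ 649/1024
value(BRBRBRRRBRRB) = { 0; 1/2; 5/8; 81/128; 649/1024 | 325/512; 163/256; 41/64; 21/32; 11/16; 3/4; 1 } ⇒ 1299/2048
value(BRBRBRRRBRRBR) = { 0; 1/2; 5/8; 81/128; 649/1024 | 1299/2048; 325/512; 163/256; 41/64; 21/32; 11/16; 3/4; 1 } ⇒ 2597/4096
value(BRBRBRRRBRRBRR) = { 0; 1/2; 5/8; 81/128; 649/1024 | 2597/4096; 1299/2048; 325/512; 163/256; 41/64; 21/32; 11/16; 3/4; 1 } ⇒ 5193/8192

5193/8192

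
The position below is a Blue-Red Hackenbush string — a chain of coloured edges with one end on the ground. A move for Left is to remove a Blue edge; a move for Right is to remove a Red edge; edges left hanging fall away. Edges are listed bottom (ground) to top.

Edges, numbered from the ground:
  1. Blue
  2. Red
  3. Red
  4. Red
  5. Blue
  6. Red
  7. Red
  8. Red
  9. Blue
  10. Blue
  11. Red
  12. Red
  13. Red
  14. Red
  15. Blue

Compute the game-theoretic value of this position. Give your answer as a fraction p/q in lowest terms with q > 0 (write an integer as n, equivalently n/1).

1 of 15 · B · max L 0 · min R +∞ gives 1
2 of 15 · BR · max L 0 · min R 1 gives 1/2
3 of 15 · BRR · max L 0 · min R 1/2 gives 1/4
4 of 15 · BRRR · max L 0 · min R 1/4 gives 1/8
5 of 15 · BRRRB · max L 1/8 · min R 1/4 gives 3/16
6 of 15 · BRRRBR · max L 1/8 · min R 3/16 gives 5/32
7 of 15 · BRRRBRR · max L 1/8 · min R 5/32 gives 9/64
8 of 15 · BRRRBRRR · max L 1/8 · min R 9/64 gives 17/128
9 of 15 · BRRRBRRRB · max L 17/128 · min R 9/64 gives 35/256
10 of 15 · BRRRBRRRBB · max L 35/256 · min R 9/64 gives 71/512
11 of 15 · BRRRBRRRBBR · max L 35/256 · min R 71/512 gives 141/1024
12 of 15 · BRRRBRRRBBRR · max L 35/256 · min R 141/1024 gives 281/2048
13 of 15 · BRRRBRRRBBRRR · max L 35/256 · min R 281/2048 gives 561/4096
14 of 15 · BRRRBRRRBBRRRR · max L 35/256 · min R 561/4096 gives 1121/8192
15 of 15 · BRRRBRRRBBRRRRB · max L 1121/8192 · min R 561/4096 gives 2243/16384

2243/16384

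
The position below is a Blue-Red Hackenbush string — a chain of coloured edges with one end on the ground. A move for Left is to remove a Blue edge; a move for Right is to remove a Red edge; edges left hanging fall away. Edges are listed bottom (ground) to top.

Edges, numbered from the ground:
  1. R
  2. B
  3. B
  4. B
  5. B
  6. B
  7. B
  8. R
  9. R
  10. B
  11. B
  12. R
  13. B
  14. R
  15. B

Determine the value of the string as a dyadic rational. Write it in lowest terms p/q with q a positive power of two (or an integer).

edge 1 of 15 (R): { none | 0 } -> -1
edge 2 of 15 (B): { -1 | 0 } -> -1/2
edge 3 of 15 (B): { -1; -1/2 | 0 } -> -1/4
edge 4 of 15 (B): { -1; -1/2; -1/4 | 0 } -> -1/8
edge 5 of 15 (B): { -1; -1/2; -1/4; -1/8 | 0 } -> -1/16
edge 6 of 15 (B): { -1; -1/2; -1/4; -1/8; -1/16 | 0 } -> -1/32
edge 7 of 15 (B): { -1; -1/2; -1/4; -1/8; -1/16; -1/32 | 0 } -> -1/64
edge 8 of 15 (R): { -1; -1/2; -1/4; -1/8; -1/16; -1/32 | -1/64; 0 } -> -3/128
edge 9 of 15 (R): { -1; -1/2; -1/4; -1/8; -1/16; -1/32 | -3/128; -1/64; 0 } -> -7/256
edge 10 of 15 (B): { -1; -1/2; -1/4; -1/8; -1/16; -1/32; -7/256 | -3/128; -1/64; 0 } -> -13/512
edge 11 of 15 (B): { -1; -1/2; -1/4; -1/8; -1/16; -1/32; -7/256; -13/512 | -3/128; -1/64; 0 } -> -25/1024
edge 12 of 15 (R): { -1; -1/2; -1/4; -1/8; -1/16; -1/32; -7/256; -13/512 | -25/1024; -3/128; -1/64; 0 } -> -51/2048
edge 13 of 15 (B): { -1; -1/2; -1/4; -1/8; -1/16; -1/32; -7/256; -13/512; -51/2048 | -25/1024; -3/128; -1/64; 0 } -> -101/4096
edge 14 of 15 (R): { -1; -1/2; -1/4; -1/8; -1/16; -1/32; -7/256; -13/512; -51/2048 | -101/4096; -25/1024; -3/128; -1/64; 0 } -> -203/8192
edge 15 of 15 (B): { -1; -1/2; -1/4; -1/8; -1/16; -1/32; -7/256; -13/512; -51/2048; -203/8192 | -101/4096; -25/1024; -3/128; -1/64; 0 } -> -405/16384

-405/16384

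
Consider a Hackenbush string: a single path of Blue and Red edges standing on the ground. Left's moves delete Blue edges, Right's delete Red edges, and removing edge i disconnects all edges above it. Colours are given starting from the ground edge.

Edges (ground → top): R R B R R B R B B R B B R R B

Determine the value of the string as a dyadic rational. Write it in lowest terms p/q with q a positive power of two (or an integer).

-14925/8192

R: Left {  }, Right { 0 } — simplest -1
RR: Left {  }, Right { -1 0 } — simplest -2
RRB: Left { -2 }, Right { -1 0 } — simplest -3/2
RRBR: Left { -2 }, Right { -3/2 -1 0 } — simplest -7/4
RRBRR: Left { -2 }, Right { -7/4 -3/2 -1 0 } — simplest -15/8
RRBRRB: Left { -2 -15/8 }, Right { -7/4 -3/2 -1 0 } — simplest -29/16
RRBRRBR: Left { -2 -15/8 }, Right { -29/16 -7/4 -3/2 -1 0 } — simplest -59/32
RRBRRBRB: Left { -2 -15/8 -59/32 }, Right { -29/16 -7/4 -3/2 -1 0 } — simplest -117/64
RRBRRBRBB: Left { -2 -15/8 -59/32 -117/64 }, Right { -29/16 -7/4 -3/2 -1 0 } — simplest -233/128
RRBRRBRBBR: Left { -2 -15/8 -59/32 -117/64 }, Right { -233/128 -29/16 -7/4 -3/2 -1 0 } — simplest -467/256
RRBRRBRBBRB: Left { -2 -15/8 -59/32 -117/64 -467/256 }, Right { -233/128 -29/16 -7/4 -3/2 -1 0 } — simplest -933/512
RRBRRBRBBRBB: Left { -2 -15/8 -59/32 -117/64 -467/256 -933/512 }, Right { -233/128 -29/16 -7/4 -3/2 -1 0 } — simplest -1865/1024
RRBRRBRBBRBBR: Left { -2 -15/8 -59/32 -117/64 -467/256 -933/512 }, Right { -1865/1024 -233/128 -29/16 -7/4 -3/2 -1 0 } — simplest -3731/2048
RRBRRBRBBRBBRR: Left { -2 -15/8 -59/32 -117/64 -467/256 -933/512 }, Right { -3731/2048 -1865/1024 -233/128 -29/16 -7/4 -3/2 -1 0 } — simplest -7463/4096
RRBRRBRBBRBBRRB: Left { -2 -15/8 -59/32 -117/64 -467/256 -933/512 -7463/4096 }, Right { -3731/2048 -1865/1024 -233/128 -29/16 -7/4 -3/2 -1 0 } — simplest -14925/8192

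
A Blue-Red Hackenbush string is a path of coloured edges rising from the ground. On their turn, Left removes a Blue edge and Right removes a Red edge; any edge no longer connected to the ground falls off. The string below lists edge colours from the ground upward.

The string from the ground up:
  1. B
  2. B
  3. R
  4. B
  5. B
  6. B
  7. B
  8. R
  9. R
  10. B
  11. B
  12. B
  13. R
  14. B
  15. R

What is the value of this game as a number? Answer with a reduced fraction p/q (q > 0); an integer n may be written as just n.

15989/8192

Build value(s[:k]) for k = 1..15, string s = B B R B B B B R R B B B R B R.
edge 1 of 15 (B): { 0 |  } gives 1
edge 2 of 15 (B): { 0, 1 |  } gives 2
edge 3 of 15 (R): { 0, 1 | 2 } gives 3/2
edge 4 of 15 (B): { 0, 1, 3/2 | 2 } gives 7/4
edge 5 of 15 (B): { 0, 1, 3/2, 7/4 | 2 } gives 15/8
edge 6 of 15 (B): { 0, 1, 3/2, 7/4, 15/8 | 2 } gives 31/16
edge 7 of 15 (B): { 0, 1, 3/2, 7/4, 15/8, 31/16 | 2 } gives 63/32
edge 8 of 15 (R): { 0, 1, 3/2, 7/4, 15/8, 31/16 | 63/32, 2 } gives 125/64
edge 9 of 15 (R): { 0, 1, 3/2, 7/4, 15/8, 31/16 | 125/64, 63/32, 2 } gives 249/128
edge 10 of 15 (B): { 0, 1, 3/2, 7/4, 15/8, 31/16, 249/128 | 125/64, 63/32, 2 } gives 499/256
edge 11 of 15 (B): { 0, 1, 3/2, 7/4, 15/8, 31/16, 249/128, 499/256 | 125/64, 63/32, 2 } gives 999/512
edge 12 of 15 (B): { 0, 1, 3/2, 7/4, 15/8, 31/16, 249/128, 499/256, 999/512 | 125/64, 63/32, 2 } gives 1999/1024
edge 13 of 15 (R): { 0, 1, 3/2, 7/4, 15/8, 31/16, 249/128, 499/256, 999/512 | 1999/1024, 125/64, 63/32, 2 } gives 3997/2048
edge 14 of 15 (B): { 0, 1, 3/2, 7/4, 15/8, 31/16, 249/128, 499/256, 999/512, 3997/2048 | 1999/1024, 125/64, 63/32, 2 } gives 7995/4096
edge 15 of 15 (R): { 0, 1, 3/2, 7/4, 15/8, 31/16, 249/128, 499/256, 999/512, 3997/2048 | 7995/4096, 1999/1024, 125/64, 63/32, 2 } gives 15989/8192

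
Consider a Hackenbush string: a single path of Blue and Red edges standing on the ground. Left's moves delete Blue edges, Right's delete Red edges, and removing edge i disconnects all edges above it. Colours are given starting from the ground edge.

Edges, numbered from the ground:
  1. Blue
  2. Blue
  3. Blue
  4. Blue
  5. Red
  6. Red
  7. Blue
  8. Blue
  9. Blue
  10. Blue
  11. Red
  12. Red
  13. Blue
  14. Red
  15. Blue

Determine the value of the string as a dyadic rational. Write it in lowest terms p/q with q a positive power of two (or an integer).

7115/2048

Prefix values for Blue Blue Blue Blue Red Red Blue Blue Blue Blue Red Red Blue Red Blue via {L|R} + simplicity:
value(B) = { 0 | ∅ } ⇒ 1
value(BB) = { 0 1 | ∅ } ⇒ 2
value(BBB) = { 0 1 2 | ∅ } ⇒ 3
value(BBBB) = { 0 1 2 3 | ∅ } ⇒ 4
value(BBBBR) = { 0 1 2 3 | 4 } ⇒ 7/2
value(BBBBRR) = { 0 1 2 3 | 7/2 4 } ⇒ 13/4
value(BBBBRRB) = { 0 1 2 3 13/4 | 7/2 4 } ⇒ 27/8
value(BBBBRRBB) = { 0 1 2 3 13/4 27/8 | 7/2 4 } ⇒ 55/16
value(BBBBRRBBB) = { 0 1 2 3 13/4 27/8 55/16 | 7/2 4 } ⇒ 111/32
value(BBBBRRBBBB) = { 0 1 2 3 13/4 27/8 55/16 111/32 | 7/2 4 } ⇒ 223/64
value(BBBBRRBBBBR) = { 0 1 2 3 13/4 27/8 55/16 111/32 | 223/64 7/2 4 } ⇒ 445/128
value(BBBBRRBBBBRR) = { 0 1 2 3 13/4 27/8 55/16 111/32 | 445/128 223/64 7/2 4 } ⇒ 889/256
value(BBBBRRBBBBRRB) = { 0 1 2 3 13/4 27/8 55/16 111/32 889/256 | 445/128 223/64 7/2 4 } ⇒ 1779/512
value(BBBBRRBBBBRRBR) = { 0 1 2 3 13/4 27/8 55/16 111/32 889/256 | 1779/512 445/128 223/64 7/2 4 } ⇒ 3557/1024
value(BBBBRRBBBBRRBRB) = { 0 1 2 3 13/4 27/8 55/16 111/32 889/256 3557/1024 | 1779/512 445/128 223/64 7/2 4 } ⇒ 7115/2048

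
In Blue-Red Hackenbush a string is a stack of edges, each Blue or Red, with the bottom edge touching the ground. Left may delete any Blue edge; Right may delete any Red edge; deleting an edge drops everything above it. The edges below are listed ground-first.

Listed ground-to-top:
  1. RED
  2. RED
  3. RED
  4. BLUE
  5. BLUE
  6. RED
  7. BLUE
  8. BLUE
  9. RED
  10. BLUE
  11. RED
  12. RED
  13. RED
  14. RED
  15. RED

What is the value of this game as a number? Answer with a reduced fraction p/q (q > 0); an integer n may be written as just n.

Build val(s[:k]) for k = 1..15, string s = RED RED RED BLUE BLUE RED BLUE BLUE RED BLUE RED RED RED RED RED.
val_1 [R]  L=[(no moves)]  R=[0]  -> -1
val_2 [RR]  L=[(no moves)]  R=[-1,0]  -> -2
val_3 [RRR]  L=[(no moves)]  R=[-2,-1,0]  -> -3
val_4 [RRRB]  L=[-3]  R=[-2,-1,0]  -> -5/2
val_5 [RRRBB]  L=[-3,-5/2]  R=[-2,-1,0]  -> -9/4
val_6 [RRRBBR]  L=[-3,-5/2]  R=[-9/4,-2,-1,0]  -> -19/8
val_7 [RRRBBRB]  L=[-3,-5/2,-19/8]  R=[-9/4,-2,-1,0]  -> -37/16
val_8 [RRRBBRBB]  L=[-3,-5/2,-19/8,-37/16]  R=[-9/4,-2,-1,0]  -> -73/32
val_9 [RRRBBRBBR]  L=[-3,-5/2,-19/8,-37/16]  R=[-73/32,-9/4,-2,-1,0]  -> -147/64
val_10 [RRRBBRBBRB]  L=[-3,-5/2,-19/8,-37/16,-147/64]  R=[-73/32,-9/4,-2,-1,0]  -> -293/128
val_11 [RRRBBRBBRBR]  L=[-3,-5/2,-19/8,-37/16,-147/64]  R=[-293/128,-73/32,-9/4,-2,-1,0]  -> -587/256
val_12 [RRRBBRBBRBRR]  L=[-3,-5/2,-19/8,-37/16,-147/64]  R=[-587/256,-293/128,-73/32,-9/4,-2,-1,0]  -> -1175/512
val_13 [RRRBBRBBRBRRR]  L=[-3,-5/2,-19/8,-37/16,-147/64]  R=[-1175/512,-587/256,-293/128,-73/32,-9/4,-2,-1,0]  -> -2351/1024
val_14 [RRRBBRBBRBRRRR]  L=[-3,-5/2,-19/8,-37/16,-147/64]  R=[-2351/1024,-1175/512,-587/256,-293/128,-73/32,-9/4,-2,-1,0]  -> -4703/2048
val_15 [RRRBBRBBRBRRRRR]  L=[-3,-5/2,-19/8,-37/16,-147/64]  R=[-4703/2048,-2351/1024,-1175/512,-587/256,-293/128,-73/32,-9/4,-2,-1,0]  -> -9407/4096

-9407/4096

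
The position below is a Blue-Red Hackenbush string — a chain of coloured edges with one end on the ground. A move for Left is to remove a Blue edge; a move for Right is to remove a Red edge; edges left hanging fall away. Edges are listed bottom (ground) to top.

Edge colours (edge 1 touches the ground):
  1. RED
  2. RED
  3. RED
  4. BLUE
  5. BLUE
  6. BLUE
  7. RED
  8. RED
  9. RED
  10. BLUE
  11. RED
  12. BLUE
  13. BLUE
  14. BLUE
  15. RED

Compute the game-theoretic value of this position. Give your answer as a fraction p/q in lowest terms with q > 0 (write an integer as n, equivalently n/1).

-9123/4096

val(R) = { ∅ | 0 } ⇒ -1
val(RR) = { ∅ | -1, 0 } ⇒ -2
val(RRR) = { ∅ | -2, -1, 0 } ⇒ -3
val(RRRB) = { -3 | -2, -1, 0 } ⇒ -5/2
val(RRRBB) = { -3, -5/2 | -2, -1, 0 } ⇒ -9/4
val(RRRBBB) = { -3, -5/2, -9/4 | -2, -1, 0 } ⇒ -17/8
val(RRRBBBR) = { -3, -5/2, -9/4 | -17/8, -2, -1, 0 } ⇒ -35/16
val(RRRBBBRR) = { -3, -5/2, -9/4 | -35/16, -17/8, -2, -1, 0 } ⇒ -71/32
val(RRRBBBRRR) = { -3, -5/2, -9/4 | -71/32, -35/16, -17/8, -2, -1, 0 } ⇒ -143/64
val(RRRBBBRRRB) = { -3, -5/2, -9/4, -143/64 | -71/32, -35/16, -17/8, -2, -1, 0 } ⇒ -285/128
val(RRRBBBRRRBR) = { -3, -5/2, -9/4, -143/64 | -285/128, -71/32, -35/16, -17/8, -2, -1, 0 } ⇒ -571/256
val(RRRBBBRRRBRB) = { -3, -5/2, -9/4, -143/64, -571/256 | -285/128, -71/32, -35/16, -17/8, -2, -1, 0 } ⇒ -1141/512
val(RRRBBBRRRBRBB) = { -3, -5/2, -9/4, -143/64, -571/256, -1141/512 | -285/128, -71/32, -35/16, -17/8, -2, -1, 0 } ⇒ -2281/1024
val(RRRBBBRRRBRBBB) = { -3, -5/2, -9/4, -143/64, -571/256, -1141/512, -2281/1024 | -285/128, -71/32, -35/16, -17/8, -2, -1, 0 } ⇒ -4561/2048
val(RRRBBBRRRBRBBBR) = { -3, -5/2, -9/4, -143/64, -571/256, -1141/512, -2281/1024 | -4561/2048, -285/128, -71/32, -35/16, -17/8, -2, -1, 0 } ⇒ -9123/4096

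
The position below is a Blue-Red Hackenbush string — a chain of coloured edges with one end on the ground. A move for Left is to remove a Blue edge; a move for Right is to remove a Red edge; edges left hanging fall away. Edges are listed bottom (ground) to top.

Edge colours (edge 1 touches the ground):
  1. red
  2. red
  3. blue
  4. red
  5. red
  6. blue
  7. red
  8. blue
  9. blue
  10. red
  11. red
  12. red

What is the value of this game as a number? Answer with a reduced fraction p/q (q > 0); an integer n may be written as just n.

Recurse on prefixes of the 12-edge string red red blue red red blue red blue blue red red red:
edge 1 of 12 (red): { · | 0 } = -1
edge 2 of 12 (red): { · | -1; 0 } = -2
edge 3 of 12 (blue): { -2 | -1; 0 } = -3/2
edge 4 of 12 (red): { -2 | -3/2; -1; 0 } = -7/4
edge 5 of 12 (red): { -2 | -7/4; -3/2; -1; 0 } = -15/8
edge 6 of 12 (blue): { -2; -15/8 | -7/4; -3/2; -1; 0 } = -29/16
edge 7 of 12 (red): { -2; -15/8 | -29/16; -7/4; -3/2; -1; 0 } = -59/32
edge 8 of 12 (blue): { -2; -15/8; -59/32 | -29/16; -7/4; -3/2; -1; 0 } = -117/64
edge 9 of 12 (blue): { -2; -15/8; -59/32; -117/64 | -29/16; -7/4; -3/2; -1; 0 } = -233/128
edge 10 of 12 (red): { -2; -15/8; -59/32; -117/64 | -233/128; -29/16; -7/4; -3/2; -1; 0 } = -467/256
edge 11 of 12 (red): { -2; -15/8; -59/32; -117/64 | -467/256; -233/128; -29/16; -7/4; -3/2; -1; 0 } = -935/512
edge 12 of 12 (red): { -2; -15/8; -59/32; -117/64 | -935/512; -467/256; -233/128; -29/16; -7/4; -3/2; -1; 0 } = -1871/1024

-1871/1024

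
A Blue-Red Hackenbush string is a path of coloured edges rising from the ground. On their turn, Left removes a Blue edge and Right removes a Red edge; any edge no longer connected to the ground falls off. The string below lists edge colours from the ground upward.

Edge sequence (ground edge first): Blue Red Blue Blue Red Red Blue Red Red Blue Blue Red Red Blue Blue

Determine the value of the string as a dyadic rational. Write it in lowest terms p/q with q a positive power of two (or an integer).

Build v(s[:k]) for k = 1..15, string s = Blue Red Blue Blue Red Red Blue Red Red Blue Blue Red Red Blue Blue.
v_1 [B]  L=[0]  R=[—]  -> 1
v_2 [BR]  L=[0]  R=[1]  -> 1/2
v_3 [BRB]  L=[0; 1/2]  R=[1]  -> 3/4
v_4 [BRBB]  L=[0; 1/2; 3/4]  R=[1]  -> 7/8
v_5 [BRBBR]  L=[0; 1/2; 3/4]  R=[7/8; 1]  -> 13/16
v_6 [BRBBRR]  L=[0; 1/2; 3/4]  R=[13/16; 7/8; 1]  -> 25/32
v_7 [BRBBRRB]  L=[0; 1/2; 3/4; 25/32]  R=[13/16; 7/8; 1]  -> 51/64
v_8 [BRBBRRBR]  L=[0; 1/2; 3/4; 25/32]  R=[51/64; 13/16; 7/8; 1]  -> 101/128
v_9 [BRBBRRBRR]  L=[0; 1/2; 3/4; 25/32]  R=[101/128; 51/64; 13/16; 7/8; 1]  -> 201/256
v_10 [BRBBRRBRRB]  L=[0; 1/2; 3/4; 25/32; 201/256]  R=[101/128; 51/64; 13/16; 7/8; 1]  -> 403/512
v_11 [BRBBRRBRRBB]  L=[0; 1/2; 3/4; 25/32; 201/256; 403/512]  R=[101/128; 51/64; 13/16; 7/8; 1]  -> 807/1024
v_12 [BRBBRRBRRBBR]  L=[0; 1/2; 3/4; 25/32; 201/256; 403/512]  R=[807/1024; 101/128; 51/64; 13/16; 7/8; 1]  -> 1613/2048
v_13 [BRBBRRBRRBBRR]  L=[0; 1/2; 3/4; 25/32; 201/256; 403/512]  R=[1613/2048; 807/1024; 101/128; 51/64; 13/16; 7/8; 1]  -> 3225/4096
v_14 [BRBBRRBRRBBRRB]  L=[0; 1/2; 3/4; 25/32; 201/256; 403/512; 3225/4096]  R=[1613/2048; 807/1024; 101/128; 51/64; 13/16; 7/8; 1]  -> 6451/8192
v_15 [BRBBRRBRRBBRRBB]  L=[0; 1/2; 3/4; 25/32; 201/256; 403/512; 3225/4096; 6451/8192]  R=[1613/2048; 807/1024; 101/128; 51/64; 13/16; 7/8; 1]  -> 12903/16384

12903/16384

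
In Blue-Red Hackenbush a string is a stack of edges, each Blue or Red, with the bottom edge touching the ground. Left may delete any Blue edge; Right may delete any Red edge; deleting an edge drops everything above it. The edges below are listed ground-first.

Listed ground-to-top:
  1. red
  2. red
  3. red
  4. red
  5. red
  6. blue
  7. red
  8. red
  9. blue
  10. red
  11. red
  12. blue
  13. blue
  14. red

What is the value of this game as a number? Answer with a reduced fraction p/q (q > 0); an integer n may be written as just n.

-2483/512

Build v(s[:k]) for k = 1..14, string s = red red red red red blue red red blue red red blue blue red.
edge 1 of 14 (red): { — | 0 } = -1
edge 2 of 14 (red): { — | -1; 0 } = -2
edge 3 of 14 (red): { — | -2; -1; 0 } = -3
edge 4 of 14 (red): { — | -3; -2; -1; 0 } = -4
edge 5 of 14 (red): { — | -4; -3; -2; -1; 0 } = -5
edge 6 of 14 (blue): { -5 | -4; -3; -2; -1; 0 } = -9/2
edge 7 of 14 (red): { -5 | -9/2; -4; -3; -2; -1; 0 } = -19/4
edge 8 of 14 (red): { -5 | -19/4; -9/2; -4; -3; -2; -1; 0 } = -39/8
edge 9 of 14 (blue): { -5; -39/8 | -19/4; -9/2; -4; -3; -2; -1; 0 } = -77/16
edge 10 of 14 (red): { -5; -39/8 | -77/16; -19/4; -9/2; -4; -3; -2; -1; 0 } = -155/32
edge 11 of 14 (red): { -5; -39/8 | -155/32; -77/16; -19/4; -9/2; -4; -3; -2; -1; 0 } = -311/64
edge 12 of 14 (blue): { -5; -39/8; -311/64 | -155/32; -77/16; -19/4; -9/2; -4; -3; -2; -1; 0 } = -621/128
edge 13 of 14 (blue): { -5; -39/8; -311/64; -621/128 | -155/32; -77/16; -19/4; -9/2; -4; -3; -2; -1; 0 } = -1241/256
edge 14 of 14 (red): { -5; -39/8; -311/64; -621/128 | -1241/256; -155/32; -77/16; -19/4; -9/2; -4; -3; -2; -1; 0 } = -2483/512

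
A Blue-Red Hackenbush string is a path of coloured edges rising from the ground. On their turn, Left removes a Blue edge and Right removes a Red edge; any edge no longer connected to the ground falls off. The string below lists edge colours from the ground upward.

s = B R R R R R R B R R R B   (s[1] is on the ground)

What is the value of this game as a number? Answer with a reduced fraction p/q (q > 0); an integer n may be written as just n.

Recurse on prefixes of the 12-edge string B R R R R R R B R R R B:
B: Left { 0 }, Right { none } -> simplest 1
BR: Left { 0 }, Right { 1 } -> simplest 1/2
BRR: Left { 0 }, Right { 1/2, 1 } -> simplest 1/4
BRRR: Left { 0 }, Right { 1/4, 1/2, 1 } -> simplest 1/8
BRRRR: Left { 0 }, Right { 1/8, 1/4, 1/2, 1 } -> simplest 1/16
BRRRRR: Left { 0 }, Right { 1/16, 1/8, 1/4, 1/2, 1 } -> simplest 1/32
BRRRRRR: Left { 0 }, Right { 1/32, 1/16, 1/8, 1/4, 1/2, 1 } -> simplest 1/64
BRRRRRRB: Left { 0, 1/64 }, Right { 1/32, 1/16, 1/8, 1/4, 1/2, 1 } -> simplest 3/128
BRRRRRRBR: Left { 0, 1/64 }, Right { 3/128, 1/32, 1/16, 1/8, 1/4, 1/2, 1 } -> simplest 5/256
BRRRRRRBRR: Left { 0, 1/64 }, Right { 5/256, 3/128, 1/32, 1/16, 1/8, 1/4, 1/2, 1 } -> simplest 9/512
BRRRRRRBRRR: Left { 0, 1/64 }, Right { 9/512, 5/256, 3/128, 1/32, 1/16, 1/8, 1/4, 1/2, 1 } -> simplest 17/1024
BRRRRRRBRRRB: Left { 0, 1/64, 17/1024 }, Right { 9/512, 5/256, 3/128, 1/32, 1/16, 1/8, 1/4, 1/2, 1 } -> simplest 35/2048

35/2048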